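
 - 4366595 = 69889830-74256425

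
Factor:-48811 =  - 7^1 * 19^1*367^1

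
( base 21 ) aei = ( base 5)122342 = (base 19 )d1a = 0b1001001110010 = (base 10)4722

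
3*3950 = 11850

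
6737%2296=2145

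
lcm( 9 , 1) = 9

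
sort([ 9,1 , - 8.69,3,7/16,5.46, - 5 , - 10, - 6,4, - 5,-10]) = [-10,  -  10, - 8.69,  -  6, - 5,-5, 7/16,1,  3, 4,5.46,9]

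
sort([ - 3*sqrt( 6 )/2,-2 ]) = [ - 3*sqrt(6) /2,  -  2]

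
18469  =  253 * 73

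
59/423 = 59/423 = 0.14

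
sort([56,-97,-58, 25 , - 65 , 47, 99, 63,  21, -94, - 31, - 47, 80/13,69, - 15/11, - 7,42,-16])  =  [ - 97, - 94, - 65,  -  58,  -  47, - 31, - 16, - 7 , - 15/11, 80/13,21,25,42,47, 56,63 , 69 , 99] 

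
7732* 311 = 2404652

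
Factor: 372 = 2^2* 3^1*31^1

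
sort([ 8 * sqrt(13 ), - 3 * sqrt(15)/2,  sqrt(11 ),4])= [ - 3 * sqrt(15)/2,sqrt( 11 ),  4,8*sqrt( 13)] 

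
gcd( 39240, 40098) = 6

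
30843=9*3427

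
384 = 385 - 1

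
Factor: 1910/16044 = 5/42 = 2^(-1 )*3^( - 1)*5^1*7^(-1)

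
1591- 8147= - 6556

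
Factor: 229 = 229^1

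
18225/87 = 6075/29 =209.48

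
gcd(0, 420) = 420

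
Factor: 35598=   2^1*3^1*17^1*349^1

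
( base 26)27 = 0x3b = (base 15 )3e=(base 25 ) 29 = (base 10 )59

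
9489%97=80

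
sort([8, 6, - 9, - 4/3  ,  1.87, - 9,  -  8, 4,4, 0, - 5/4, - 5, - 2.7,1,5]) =[ - 9 , - 9,-8, - 5, - 2.7, - 4/3, - 5/4,  0,1,1.87,4 , 4,5, 6,8]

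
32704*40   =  1308160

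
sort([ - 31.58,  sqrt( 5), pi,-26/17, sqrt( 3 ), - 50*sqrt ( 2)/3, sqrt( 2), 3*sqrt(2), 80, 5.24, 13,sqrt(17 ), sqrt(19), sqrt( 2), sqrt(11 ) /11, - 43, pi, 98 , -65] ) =[ -65, - 43, - 31.58, - 50*sqrt(  2 ) /3, - 26/17, sqrt (11) /11, sqrt ( 2), sqrt ( 2 ), sqrt(3), sqrt( 5), pi, pi, sqrt ( 17),3*sqrt (2) , sqrt(19), 5.24, 13, 80, 98] 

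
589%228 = 133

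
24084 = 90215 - 66131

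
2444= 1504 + 940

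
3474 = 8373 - 4899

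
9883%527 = 397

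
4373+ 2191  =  6564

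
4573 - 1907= 2666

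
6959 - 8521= - 1562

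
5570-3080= 2490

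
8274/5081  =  8274/5081= 1.63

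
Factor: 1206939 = 3^1 * 402313^1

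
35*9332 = 326620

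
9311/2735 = 9311/2735 = 3.40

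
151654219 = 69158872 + 82495347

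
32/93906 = 16/46953 = 0.00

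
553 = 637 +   -  84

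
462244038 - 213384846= 248859192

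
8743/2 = 4371 + 1/2 = 4371.50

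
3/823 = 3/823 = 0.00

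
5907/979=6 +3/89=6.03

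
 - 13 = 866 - 879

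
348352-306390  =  41962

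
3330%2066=1264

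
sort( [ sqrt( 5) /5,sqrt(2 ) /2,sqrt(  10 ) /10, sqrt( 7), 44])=[sqrt(10 )/10,sqrt( 5 ) /5,  sqrt( 2)/2,sqrt( 7 ), 44]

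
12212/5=12212/5= 2442.40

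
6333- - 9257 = 15590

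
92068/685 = 92068/685 = 134.41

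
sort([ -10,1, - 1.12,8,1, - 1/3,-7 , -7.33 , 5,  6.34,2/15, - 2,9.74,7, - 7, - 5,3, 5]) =[-10, - 7.33,  -  7,-7, -5,-2,-1.12,-1/3,2/15,1,1 , 3,5,5, 6.34,7, 8,9.74] 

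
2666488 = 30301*88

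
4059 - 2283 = 1776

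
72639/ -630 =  - 116 + 7/10 = -115.30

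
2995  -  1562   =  1433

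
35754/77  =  35754/77= 464.34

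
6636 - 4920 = 1716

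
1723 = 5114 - 3391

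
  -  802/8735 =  - 802/8735 = - 0.09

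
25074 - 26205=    - 1131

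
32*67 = 2144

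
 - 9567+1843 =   -  7724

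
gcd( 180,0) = 180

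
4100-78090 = - 73990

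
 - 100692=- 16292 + -84400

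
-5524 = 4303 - 9827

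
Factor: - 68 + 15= -53 = - 53^1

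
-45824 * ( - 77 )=3528448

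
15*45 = 675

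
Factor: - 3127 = -53^1*59^1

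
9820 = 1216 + 8604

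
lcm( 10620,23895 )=95580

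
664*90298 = 59957872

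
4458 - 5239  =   - 781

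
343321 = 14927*23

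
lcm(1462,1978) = 33626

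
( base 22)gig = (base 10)8156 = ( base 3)102012002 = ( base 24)E3K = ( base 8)17734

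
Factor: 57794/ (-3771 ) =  - 2^1*3^( - 2)*11^1*37^1*71^1*419^( -1 )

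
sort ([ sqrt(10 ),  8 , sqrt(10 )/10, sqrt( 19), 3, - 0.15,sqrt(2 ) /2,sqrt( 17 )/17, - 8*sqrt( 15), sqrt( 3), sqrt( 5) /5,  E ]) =[ - 8*sqrt(15), - 0.15,sqrt( 17 )/17,sqrt( 10)/10, sqrt ( 5) /5 , sqrt( 2)/2,  sqrt(3 ),E , 3, sqrt(10 ) , sqrt( 19 ) , 8]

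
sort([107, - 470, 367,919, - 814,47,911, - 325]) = [ -814, - 470, - 325,47, 107 , 367, 911, 919 ] 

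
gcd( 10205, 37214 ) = 1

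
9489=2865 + 6624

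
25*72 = 1800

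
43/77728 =43/77728 = 0.00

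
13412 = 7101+6311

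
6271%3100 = 71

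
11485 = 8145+3340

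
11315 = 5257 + 6058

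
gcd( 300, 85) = 5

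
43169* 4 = 172676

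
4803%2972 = 1831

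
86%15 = 11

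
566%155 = 101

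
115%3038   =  115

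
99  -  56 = 43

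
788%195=8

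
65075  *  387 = 25184025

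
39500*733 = 28953500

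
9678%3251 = 3176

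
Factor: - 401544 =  - 2^3 *3^3*11^1* 13^2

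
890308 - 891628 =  - 1320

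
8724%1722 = 114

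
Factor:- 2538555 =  - 3^1*5^1* 83^1 * 2039^1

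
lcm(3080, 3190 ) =89320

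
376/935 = 376/935 = 0.40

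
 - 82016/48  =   - 5126/3  =  - 1708.67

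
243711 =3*81237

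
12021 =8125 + 3896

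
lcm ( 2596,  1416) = 15576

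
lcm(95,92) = 8740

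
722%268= 186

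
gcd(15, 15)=15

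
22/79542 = 11/39771  =  0.00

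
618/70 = 8 + 29/35 = 8.83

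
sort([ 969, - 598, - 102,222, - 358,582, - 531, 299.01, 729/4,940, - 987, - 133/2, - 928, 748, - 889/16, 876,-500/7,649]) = [ - 987, - 928, - 598, - 531, - 358, - 102, - 500/7, - 133/2, - 889/16, 729/4, 222, 299.01, 582 , 649,  748 , 876, 940, 969 ]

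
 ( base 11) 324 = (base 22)hf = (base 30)ct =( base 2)110000101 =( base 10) 389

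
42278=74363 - 32085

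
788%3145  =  788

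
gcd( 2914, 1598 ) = 94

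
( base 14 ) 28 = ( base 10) 36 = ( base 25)1b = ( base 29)17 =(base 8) 44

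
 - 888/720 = -2 + 23/30 = -  1.23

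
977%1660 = 977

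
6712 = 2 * 3356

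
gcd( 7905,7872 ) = 3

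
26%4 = 2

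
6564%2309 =1946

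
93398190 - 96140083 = -2741893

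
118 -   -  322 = 440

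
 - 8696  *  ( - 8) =69568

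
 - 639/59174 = - 1 + 58535/59174= -0.01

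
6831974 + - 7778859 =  - 946885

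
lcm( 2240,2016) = 20160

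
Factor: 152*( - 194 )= -29488 = - 2^4*19^1*97^1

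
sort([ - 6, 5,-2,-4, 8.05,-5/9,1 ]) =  [-6,  -  4, - 2,  -  5/9,1,5,8.05]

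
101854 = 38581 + 63273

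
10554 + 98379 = 108933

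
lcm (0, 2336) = 0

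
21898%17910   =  3988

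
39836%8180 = 7116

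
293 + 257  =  550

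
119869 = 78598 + 41271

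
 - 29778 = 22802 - 52580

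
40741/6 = 40741/6 = 6790.17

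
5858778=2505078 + 3353700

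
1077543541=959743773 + 117799768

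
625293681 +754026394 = 1379320075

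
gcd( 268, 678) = 2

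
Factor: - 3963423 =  - 3^1 * 1321141^1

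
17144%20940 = 17144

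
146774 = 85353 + 61421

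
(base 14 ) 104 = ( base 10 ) 200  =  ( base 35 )5p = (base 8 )310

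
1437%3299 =1437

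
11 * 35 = 385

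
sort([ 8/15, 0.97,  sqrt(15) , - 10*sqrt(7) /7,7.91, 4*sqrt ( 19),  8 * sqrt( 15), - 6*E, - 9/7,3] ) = [-6*E,-10*sqrt( 7 )/7, - 9/7, 8/15,0.97,3  ,  sqrt( 15),7.91,  4*sqrt( 19),8 * sqrt ( 15) ]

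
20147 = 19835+312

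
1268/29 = 1268/29 = 43.72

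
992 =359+633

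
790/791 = 790/791 = 1.00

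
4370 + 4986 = 9356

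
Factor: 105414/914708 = 52707/457354 = 2^ ( - 1)*3^1 * 17569^1  *  228677^( - 1)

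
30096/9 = 3344= 3344.00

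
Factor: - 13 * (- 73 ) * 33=3^1*11^1*13^1*73^1 = 31317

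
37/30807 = 37/30807 = 0.00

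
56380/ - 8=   -  7048 + 1/2 = - 7047.50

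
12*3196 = 38352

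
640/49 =13  +  3/49 = 13.06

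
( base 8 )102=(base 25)2G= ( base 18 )3C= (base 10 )66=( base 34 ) 1w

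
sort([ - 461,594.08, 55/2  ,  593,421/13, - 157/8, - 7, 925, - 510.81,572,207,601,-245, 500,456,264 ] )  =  [- 510.81, - 461, - 245, - 157/8,  -  7, 55/2,421/13,207,264, 456,500,572,593, 594.08,601, 925 ]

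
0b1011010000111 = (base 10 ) 5767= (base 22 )BK3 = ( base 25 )95H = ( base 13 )2818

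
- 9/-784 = 9/784 = 0.01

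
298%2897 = 298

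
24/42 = 4/7= 0.57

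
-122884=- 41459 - 81425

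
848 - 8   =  840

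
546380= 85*6428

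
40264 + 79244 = 119508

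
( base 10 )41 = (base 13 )32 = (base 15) 2b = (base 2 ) 101001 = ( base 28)1D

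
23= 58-35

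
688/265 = 2 + 158/265= 2.60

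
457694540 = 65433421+392261119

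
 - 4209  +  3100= - 1109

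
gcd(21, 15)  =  3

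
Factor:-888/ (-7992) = 1/9= 3^( - 2)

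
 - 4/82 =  - 1+39/41 =- 0.05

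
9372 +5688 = 15060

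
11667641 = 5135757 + 6531884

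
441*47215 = 20821815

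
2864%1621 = 1243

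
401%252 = 149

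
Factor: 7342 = 2^1*3671^1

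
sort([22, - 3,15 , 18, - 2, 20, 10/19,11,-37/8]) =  [ - 37/8, - 3, - 2, 10/19,11, 15 , 18, 20,22]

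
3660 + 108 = 3768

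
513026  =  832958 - 319932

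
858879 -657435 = 201444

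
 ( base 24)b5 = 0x10D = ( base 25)aj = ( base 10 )269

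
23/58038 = 23/58038 =0.00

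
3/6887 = 3/6887 = 0.00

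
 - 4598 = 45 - 4643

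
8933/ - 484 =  - 19 + 263/484= - 18.46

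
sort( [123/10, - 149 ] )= [ - 149, 123/10 ]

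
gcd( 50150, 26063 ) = 1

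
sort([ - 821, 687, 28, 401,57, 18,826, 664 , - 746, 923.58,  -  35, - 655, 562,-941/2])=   [- 821 , - 746, - 655 ,-941/2, - 35, 18,28,57, 401,562,664,687 , 826, 923.58 ]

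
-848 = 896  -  1744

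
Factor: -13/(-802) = 2^( - 1)*13^1*401^(-1 )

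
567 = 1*567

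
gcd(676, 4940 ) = 52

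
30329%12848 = 4633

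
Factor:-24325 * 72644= - 2^2*5^2*7^1*11^1*13^1 * 127^1*139^1= - 1767065300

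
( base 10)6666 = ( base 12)3A36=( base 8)15012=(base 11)5010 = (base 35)5fg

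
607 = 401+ 206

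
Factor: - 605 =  - 5^1*11^2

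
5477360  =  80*68467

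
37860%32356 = 5504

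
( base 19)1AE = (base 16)235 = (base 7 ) 1435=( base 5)4230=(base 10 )565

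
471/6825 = 157/2275 = 0.07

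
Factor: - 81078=-2^1*3^1*13513^1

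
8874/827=8874/827 = 10.73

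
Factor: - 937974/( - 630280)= 2^(  -  2) * 3^1*5^( - 1 )*7^ (  -  1)*2251^ (- 1 )*  156329^1 = 468987/315140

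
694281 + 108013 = 802294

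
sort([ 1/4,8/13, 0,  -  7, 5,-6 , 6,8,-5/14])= [ - 7, - 6,-5/14,0, 1/4, 8/13,5,6,8 ] 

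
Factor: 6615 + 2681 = 2^4*7^1*83^1 = 9296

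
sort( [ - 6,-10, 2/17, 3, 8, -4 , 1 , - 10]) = [ - 10,-10 , - 6,-4,2/17,1, 3, 8 ] 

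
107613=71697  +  35916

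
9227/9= 9227/9 = 1025.22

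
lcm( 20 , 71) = 1420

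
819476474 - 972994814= -153518340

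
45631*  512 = 23363072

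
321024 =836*384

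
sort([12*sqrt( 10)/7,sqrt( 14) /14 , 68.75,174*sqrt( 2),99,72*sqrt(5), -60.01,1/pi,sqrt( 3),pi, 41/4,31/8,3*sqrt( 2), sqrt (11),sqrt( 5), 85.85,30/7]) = [-60.01,sqrt( 14) /14,1/pi,sqrt(3),sqrt( 5),pi,sqrt( 11),31/8,3*sqrt( 2),30/7,12*sqrt(10 )/7,  41/4, 68.75, 85.85, 99, 72*sqrt( 5),174*sqrt( 2) ]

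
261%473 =261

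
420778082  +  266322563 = 687100645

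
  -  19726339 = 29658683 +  - 49385022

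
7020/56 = 1755/14 = 125.36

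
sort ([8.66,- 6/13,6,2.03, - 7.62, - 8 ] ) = [-8, - 7.62, - 6/13  ,  2.03, 6  ,  8.66]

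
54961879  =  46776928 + 8184951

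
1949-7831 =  - 5882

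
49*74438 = 3647462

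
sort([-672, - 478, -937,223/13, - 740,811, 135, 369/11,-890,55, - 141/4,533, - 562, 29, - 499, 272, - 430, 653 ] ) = [ - 937, - 890,  -  740, - 672, - 562, - 499,-478, - 430, -141/4, 223/13, 29,369/11,55, 135,272,  533, 653, 811 ]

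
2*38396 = 76792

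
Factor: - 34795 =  - 5^1*6959^1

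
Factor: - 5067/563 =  - 9 = - 3^2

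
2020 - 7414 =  -5394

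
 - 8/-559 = 8/559  =  0.01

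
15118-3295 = 11823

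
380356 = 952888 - 572532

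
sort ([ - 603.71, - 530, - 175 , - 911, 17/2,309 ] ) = [ - 911,  -  603.71, - 530 , - 175, 17/2, 309]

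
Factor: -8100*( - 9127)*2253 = 166561361100=2^2*3^5*5^2*751^1*9127^1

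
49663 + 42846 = 92509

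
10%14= 10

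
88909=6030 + 82879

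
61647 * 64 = 3945408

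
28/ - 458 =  - 14/229 = - 0.06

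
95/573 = 95/573 = 0.17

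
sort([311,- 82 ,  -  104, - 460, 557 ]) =[-460, - 104, - 82 , 311, 557 ] 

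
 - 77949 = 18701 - 96650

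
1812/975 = 1 + 279/325 = 1.86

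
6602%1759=1325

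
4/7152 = 1/1788 =0.00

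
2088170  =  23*90790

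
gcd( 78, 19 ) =1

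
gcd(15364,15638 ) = 2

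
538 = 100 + 438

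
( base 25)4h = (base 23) 52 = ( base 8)165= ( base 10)117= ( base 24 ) 4L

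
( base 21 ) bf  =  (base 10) 246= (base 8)366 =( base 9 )303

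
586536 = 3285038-2698502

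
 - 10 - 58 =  - 68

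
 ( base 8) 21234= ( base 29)aff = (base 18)1964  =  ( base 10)8860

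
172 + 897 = 1069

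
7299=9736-2437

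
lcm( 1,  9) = 9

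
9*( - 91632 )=- 824688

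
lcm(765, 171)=14535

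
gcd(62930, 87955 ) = 35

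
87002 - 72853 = 14149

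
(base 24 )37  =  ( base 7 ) 142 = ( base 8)117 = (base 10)79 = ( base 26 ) 31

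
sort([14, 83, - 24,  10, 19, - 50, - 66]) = [ - 66,- 50, - 24, 10,14, 19,83]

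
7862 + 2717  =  10579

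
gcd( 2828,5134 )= 2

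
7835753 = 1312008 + 6523745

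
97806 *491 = 48022746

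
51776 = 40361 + 11415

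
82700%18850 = 7300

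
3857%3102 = 755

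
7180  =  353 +6827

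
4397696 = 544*8084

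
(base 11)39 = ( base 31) 1B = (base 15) 2C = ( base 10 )42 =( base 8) 52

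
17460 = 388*45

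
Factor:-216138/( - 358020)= 2^ ( - 1) * 3^( - 3) * 5^(-1 ) * 163^1 = 163/270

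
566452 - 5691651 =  - 5125199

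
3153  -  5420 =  - 2267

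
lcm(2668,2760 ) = 80040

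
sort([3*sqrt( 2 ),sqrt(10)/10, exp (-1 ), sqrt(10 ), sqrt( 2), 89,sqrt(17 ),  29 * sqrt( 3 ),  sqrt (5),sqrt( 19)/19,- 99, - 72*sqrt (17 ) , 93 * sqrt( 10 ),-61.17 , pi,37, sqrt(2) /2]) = [ - 72*sqrt(  17), - 99,- 61.17 , sqrt( 19 )/19,  sqrt( 10)/10,  exp( - 1),sqrt( 2)/2,sqrt ( 2) , sqrt( 5), pi,sqrt ( 10),sqrt ( 17), 3*sqrt (2), 37,  29* sqrt(3),89 , 93*sqrt(10) ]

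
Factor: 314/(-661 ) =  -  2^1*157^1*661^( - 1)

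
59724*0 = 0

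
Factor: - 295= - 5^1*59^1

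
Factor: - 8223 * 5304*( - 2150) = 93771802800 = 2^4 * 3^2 * 5^2 * 13^1*17^1 * 43^1*2741^1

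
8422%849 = 781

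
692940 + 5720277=6413217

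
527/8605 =527/8605 = 0.06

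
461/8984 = 461/8984 = 0.05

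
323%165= 158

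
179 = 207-28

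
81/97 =81/97 = 0.84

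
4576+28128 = 32704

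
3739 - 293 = 3446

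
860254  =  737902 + 122352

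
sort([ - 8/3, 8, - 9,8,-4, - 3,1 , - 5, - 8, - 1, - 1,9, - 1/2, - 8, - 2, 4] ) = [ - 9, - 8 ,-8,- 5, - 4, - 3 ,-8/3, - 2, - 1, - 1, -1/2,1 , 4, 8, 8, 9]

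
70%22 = 4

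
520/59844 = 130/14961  =  0.01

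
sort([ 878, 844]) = [844,  878]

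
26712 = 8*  3339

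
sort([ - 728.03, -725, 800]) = [ - 728.03, - 725, 800] 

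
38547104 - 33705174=4841930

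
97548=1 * 97548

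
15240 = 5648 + 9592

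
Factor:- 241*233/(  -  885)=3^(-1) * 5^(-1)*59^(-1 )*233^1 * 241^1 = 56153/885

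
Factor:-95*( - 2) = 2^1*5^1* 19^1 = 190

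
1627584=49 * 33216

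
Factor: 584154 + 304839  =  3^2 * 7^1*103^1*  137^1 = 888993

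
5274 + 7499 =12773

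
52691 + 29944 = 82635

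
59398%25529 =8340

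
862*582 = 501684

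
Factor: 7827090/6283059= 2^1*5^1*67^(-1) * 139^1*1877^1 * 31259^( - 1 )=2609030/2094353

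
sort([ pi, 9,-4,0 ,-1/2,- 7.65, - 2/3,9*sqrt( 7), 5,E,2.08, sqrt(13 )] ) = [ - 7.65,  -  4,-2/3 ,-1/2,  0,2.08,E, pi , sqrt(13 ), 5,9, 9*sqrt( 7 )] 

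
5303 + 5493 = 10796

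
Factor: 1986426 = 2^1 * 3^2*13^2 * 653^1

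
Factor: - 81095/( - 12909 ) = 245/39 = 3^( -1)*5^1*7^2*13^ ( - 1) 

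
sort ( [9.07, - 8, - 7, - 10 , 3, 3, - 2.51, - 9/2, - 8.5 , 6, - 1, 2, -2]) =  [  -  10,- 8.5,  -  8,-7, - 9/2,-2.51,  -  2 , - 1,2,3, 3, 6  ,  9.07 ]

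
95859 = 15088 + 80771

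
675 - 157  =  518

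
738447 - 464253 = 274194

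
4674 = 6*779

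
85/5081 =85/5081=0.02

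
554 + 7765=8319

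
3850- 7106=-3256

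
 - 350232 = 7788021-8138253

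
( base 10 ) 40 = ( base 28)1c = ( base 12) 34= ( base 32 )18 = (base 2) 101000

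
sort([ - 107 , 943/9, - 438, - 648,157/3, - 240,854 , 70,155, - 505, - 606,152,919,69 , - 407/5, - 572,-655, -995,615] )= [ - 995, - 655, - 648, - 606 , - 572, - 505, - 438, - 240, - 107, - 407/5 , 157/3,69,70,943/9,152,155,615, 854 , 919 ]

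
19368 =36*538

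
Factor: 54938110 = 2^1*5^1*5493811^1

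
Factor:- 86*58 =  - 4988 = - 2^2*29^1 * 43^1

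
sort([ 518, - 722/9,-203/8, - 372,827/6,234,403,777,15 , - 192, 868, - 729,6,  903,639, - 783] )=[ - 783, - 729,- 372, - 192, - 722/9, - 203/8, 6,15, 827/6,234, 403 , 518, 639,777,868,  903]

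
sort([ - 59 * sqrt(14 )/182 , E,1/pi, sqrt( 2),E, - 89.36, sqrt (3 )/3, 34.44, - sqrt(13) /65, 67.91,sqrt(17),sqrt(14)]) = [ - 89.36 , - 59*sqrt(14 ) /182, - sqrt( 13 ) /65,  1/pi, sqrt( 3 )/3,  sqrt(2), E, E,sqrt( 14 ),sqrt( 17), 34.44,67.91 ] 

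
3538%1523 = 492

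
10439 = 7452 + 2987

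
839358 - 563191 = 276167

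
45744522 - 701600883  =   - 655856361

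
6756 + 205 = 6961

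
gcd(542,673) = 1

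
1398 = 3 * 466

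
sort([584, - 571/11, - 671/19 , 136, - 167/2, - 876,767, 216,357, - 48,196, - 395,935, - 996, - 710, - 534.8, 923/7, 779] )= [ - 996, - 876, - 710, - 534.8, - 395, - 167/2, - 571/11 , - 48, - 671/19,923/7 , 136 , 196,216,  357,584,767,  779, 935]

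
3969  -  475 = 3494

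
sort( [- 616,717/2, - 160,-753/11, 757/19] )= [ - 616,-160 ,- 753/11, 757/19,717/2]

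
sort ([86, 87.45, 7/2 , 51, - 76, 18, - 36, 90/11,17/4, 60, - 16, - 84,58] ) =[ - 84, - 76, - 36, - 16,  7/2, 17/4,  90/11, 18, 51 , 58,  60, 86,87.45 ]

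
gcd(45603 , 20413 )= 1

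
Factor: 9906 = 2^1*3^1 * 13^1 *127^1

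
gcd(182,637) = 91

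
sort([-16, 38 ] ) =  [ - 16, 38]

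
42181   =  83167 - 40986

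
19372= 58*334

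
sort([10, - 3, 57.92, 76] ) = [ - 3,10,57.92,76 ]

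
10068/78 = 129 + 1/13 = 129.08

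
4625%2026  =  573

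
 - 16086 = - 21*766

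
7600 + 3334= 10934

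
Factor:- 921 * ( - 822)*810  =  2^2 * 3^6 * 5^1*137^1 * 307^1 = 613220220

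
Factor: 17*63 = 1071 =3^2 * 7^1* 17^1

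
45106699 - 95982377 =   -  50875678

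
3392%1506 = 380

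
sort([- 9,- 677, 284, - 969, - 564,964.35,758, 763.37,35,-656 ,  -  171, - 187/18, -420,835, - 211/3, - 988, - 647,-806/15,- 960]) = [- 988,-969,  -  960, - 677, - 656,-647 ,-564, - 420,- 171,  -  211/3, - 806/15, -187/18, - 9,35,284 , 758, 763.37 , 835,964.35]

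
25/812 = 25/812 =0.03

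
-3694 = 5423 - 9117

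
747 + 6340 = 7087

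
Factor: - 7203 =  - 3^1*7^4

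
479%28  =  3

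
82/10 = 8 + 1/5=8.20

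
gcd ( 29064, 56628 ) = 12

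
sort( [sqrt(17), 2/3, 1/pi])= [1/pi, 2/3,sqrt( 17)]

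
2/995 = 2/995= 0.00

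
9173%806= 307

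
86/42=43/21 = 2.05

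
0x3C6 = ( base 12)686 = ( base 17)35E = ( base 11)7A9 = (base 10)966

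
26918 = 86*313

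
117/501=39/167 =0.23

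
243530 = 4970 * 49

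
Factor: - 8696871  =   - 3^2*966319^1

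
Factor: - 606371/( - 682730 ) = 2^( - 1) * 5^( - 1 ) * 67^( - 1) * 587^1*1019^(- 1 )*1033^1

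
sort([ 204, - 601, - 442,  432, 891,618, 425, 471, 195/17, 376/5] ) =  [-601, -442,195/17 , 376/5, 204, 425, 432, 471,618, 891]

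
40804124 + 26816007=67620131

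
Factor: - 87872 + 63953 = -23919 = -3^1 * 7^1*17^1*67^1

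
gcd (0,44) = 44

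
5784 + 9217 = 15001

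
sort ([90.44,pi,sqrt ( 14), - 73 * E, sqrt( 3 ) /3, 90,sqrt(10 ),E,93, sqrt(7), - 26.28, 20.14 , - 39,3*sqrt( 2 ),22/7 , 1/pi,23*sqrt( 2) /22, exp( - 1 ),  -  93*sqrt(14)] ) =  [ - 93*sqrt( 14 ), - 73*E, - 39, - 26.28, 1/pi,  exp(  -  1), sqrt( 3)/3,  23*sqrt( 2 )/22,  sqrt( 7),E, pi , 22/7, sqrt( 10),sqrt(14), 3*sqrt (2 ),20.14,90 , 90.44, 93 ] 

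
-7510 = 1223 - 8733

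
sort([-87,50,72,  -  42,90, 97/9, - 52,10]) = [ - 87,  -  52, - 42 , 10 , 97/9,  50, 72,90]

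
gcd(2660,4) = 4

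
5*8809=44045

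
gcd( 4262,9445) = 1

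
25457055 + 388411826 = 413868881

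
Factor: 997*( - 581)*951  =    -  550873407 = - 3^1*7^1*83^1*317^1*997^1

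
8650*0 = 0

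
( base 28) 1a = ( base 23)1f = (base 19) 20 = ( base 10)38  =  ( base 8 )46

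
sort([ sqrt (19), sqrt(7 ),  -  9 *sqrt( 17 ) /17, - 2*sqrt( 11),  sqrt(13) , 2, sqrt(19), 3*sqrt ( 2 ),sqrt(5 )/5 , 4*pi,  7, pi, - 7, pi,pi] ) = [ - 7, - 2*sqrt( 11 ), - 9*sqrt( 17)/17, sqrt(5)/5 , 2, sqrt(7 ),pi,pi, pi, sqrt(13),3 * sqrt( 2),  sqrt( 19 ),sqrt(19 ),  7, 4*pi]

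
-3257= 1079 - 4336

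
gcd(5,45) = 5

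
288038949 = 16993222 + 271045727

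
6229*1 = 6229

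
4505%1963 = 579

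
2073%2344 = 2073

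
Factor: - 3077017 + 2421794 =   -  655223^1 = - 655223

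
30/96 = 5/16  =  0.31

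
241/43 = 241/43  =  5.60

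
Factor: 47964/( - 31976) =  - 2^(  -  1)*3^1 = - 3/2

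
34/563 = 34/563 = 0.06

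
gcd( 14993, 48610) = 1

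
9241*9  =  83169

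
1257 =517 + 740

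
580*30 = 17400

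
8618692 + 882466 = 9501158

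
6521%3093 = 335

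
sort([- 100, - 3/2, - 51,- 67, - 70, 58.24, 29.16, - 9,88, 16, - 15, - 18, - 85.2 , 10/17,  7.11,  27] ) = [ - 100, - 85.2, - 70 , - 67, - 51, - 18, - 15, - 9, - 3/2, 10/17, 7.11, 16,27 , 29.16, 58.24,88 ] 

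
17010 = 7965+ 9045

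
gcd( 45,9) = 9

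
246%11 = 4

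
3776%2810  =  966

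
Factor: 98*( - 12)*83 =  - 97608 = - 2^3 * 3^1*7^2 * 83^1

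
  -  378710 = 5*( - 75742 )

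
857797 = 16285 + 841512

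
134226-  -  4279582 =4413808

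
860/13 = 66+ 2/13 = 66.15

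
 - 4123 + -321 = -4444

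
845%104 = 13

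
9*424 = 3816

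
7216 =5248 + 1968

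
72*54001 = 3888072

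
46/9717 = 46/9717 = 0.00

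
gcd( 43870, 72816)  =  82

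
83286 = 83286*1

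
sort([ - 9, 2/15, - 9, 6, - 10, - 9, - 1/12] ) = [ - 10, - 9,  -  9, - 9, - 1/12 , 2/15,6]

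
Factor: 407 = 11^1*37^1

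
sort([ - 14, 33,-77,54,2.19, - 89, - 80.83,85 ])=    [ - 89, - 80.83, - 77, - 14 , 2.19,33,54 , 85]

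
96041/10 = 96041/10 = 9604.10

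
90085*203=18287255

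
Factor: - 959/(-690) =2^(-1)*3^(-1) * 5^(-1)*7^1*23^ ( - 1 )*137^1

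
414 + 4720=5134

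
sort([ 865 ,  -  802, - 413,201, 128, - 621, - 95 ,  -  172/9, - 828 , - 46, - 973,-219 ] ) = [  -  973, - 828, - 802, - 621 , - 413, - 219, - 95 , - 46, - 172/9,128,  201,  865]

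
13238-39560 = - 26322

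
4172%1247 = 431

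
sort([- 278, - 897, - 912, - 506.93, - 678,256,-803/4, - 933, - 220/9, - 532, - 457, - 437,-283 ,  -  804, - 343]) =[ - 933, - 912, - 897, - 804 , - 678 , - 532,-506.93, - 457, - 437, - 343, - 283, - 278 , - 803/4,-220/9,256]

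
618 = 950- 332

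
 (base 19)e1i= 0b1001111100011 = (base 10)5091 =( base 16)13E3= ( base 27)6QF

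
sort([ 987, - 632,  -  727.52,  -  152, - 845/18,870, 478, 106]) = [  -  727.52, - 632,-152,-845/18, 106,478,870,987]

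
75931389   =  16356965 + 59574424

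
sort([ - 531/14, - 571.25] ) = [ - 571.25, - 531/14 ]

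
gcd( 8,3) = 1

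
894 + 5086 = 5980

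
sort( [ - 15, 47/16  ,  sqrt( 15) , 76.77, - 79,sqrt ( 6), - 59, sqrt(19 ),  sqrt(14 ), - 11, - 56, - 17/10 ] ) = [  -  79, -59, - 56, -15, - 11,- 17/10, sqrt(6 ), 47/16,  sqrt( 14 ),sqrt( 15), sqrt( 19),76.77]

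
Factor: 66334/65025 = 3902/3825  =  2^1*3^(  -  2 )*5^(  -  2) *17^( -1 )*1951^1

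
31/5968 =31/5968 =0.01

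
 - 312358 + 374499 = 62141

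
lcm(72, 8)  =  72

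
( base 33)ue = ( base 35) so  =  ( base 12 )6b8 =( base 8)1754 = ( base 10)1004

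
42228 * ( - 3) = - 126684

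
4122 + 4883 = 9005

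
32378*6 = 194268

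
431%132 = 35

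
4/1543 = 4/1543  =  0.00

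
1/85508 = 1/85508 = 0.00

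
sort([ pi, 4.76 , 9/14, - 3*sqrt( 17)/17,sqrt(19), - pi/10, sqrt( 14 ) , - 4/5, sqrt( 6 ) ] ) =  [ - 4/5, - 3*sqrt (17)/17, - pi/10,9/14 , sqrt( 6 ),  pi, sqrt( 14), sqrt(19), 4.76 ]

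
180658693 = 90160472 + 90498221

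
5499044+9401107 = 14900151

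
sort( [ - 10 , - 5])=[ - 10 , - 5]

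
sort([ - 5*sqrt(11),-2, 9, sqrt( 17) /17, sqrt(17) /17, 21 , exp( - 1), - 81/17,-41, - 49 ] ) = [ - 49, - 41,-5*  sqrt( 11),  -  81/17, - 2,sqrt( 17 ) /17,sqrt( 17 ) /17,exp( - 1),9, 21]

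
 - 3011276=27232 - 3038508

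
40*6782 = 271280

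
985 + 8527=9512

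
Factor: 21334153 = 21334153^1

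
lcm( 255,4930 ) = 14790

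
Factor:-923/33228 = -1/36=- 2^(-2) * 3^(-2 )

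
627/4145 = 627/4145 = 0.15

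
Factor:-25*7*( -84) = 14700 = 2^2*3^1*5^2*7^2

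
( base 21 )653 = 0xAC2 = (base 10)2754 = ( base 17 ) 990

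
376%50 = 26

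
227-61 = 166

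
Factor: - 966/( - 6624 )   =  2^( - 4)*3^(-1) * 7^1 =7/48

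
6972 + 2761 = 9733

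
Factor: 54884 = 2^2 *13721^1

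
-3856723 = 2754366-6611089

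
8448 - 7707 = 741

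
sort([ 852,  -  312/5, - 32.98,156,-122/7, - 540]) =[  -  540,-312/5 , - 32.98, - 122/7,156,852]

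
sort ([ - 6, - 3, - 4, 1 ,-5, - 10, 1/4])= [ -10,-6,-5, - 4,-3,1/4,1]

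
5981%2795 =391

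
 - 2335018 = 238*( - 9811 ) 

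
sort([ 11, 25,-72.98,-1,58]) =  [-72.98, -1, 11 , 25, 58]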